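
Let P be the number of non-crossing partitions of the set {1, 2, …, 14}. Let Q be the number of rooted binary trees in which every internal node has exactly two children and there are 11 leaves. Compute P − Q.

2657644

Non-crossing partitions of an n-element set are counted by C_n; here n = 14. So P = C_14 = 2674440.
Full binary trees with 11 leaves have 11−1 = 10 internal nodes, so there are C_10 of them. So Q = C_10 = 16796.
P − Q = 2674440 − 16796 = 2657644.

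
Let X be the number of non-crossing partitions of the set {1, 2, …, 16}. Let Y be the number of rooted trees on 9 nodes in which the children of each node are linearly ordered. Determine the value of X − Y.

35356240

The non-crossing partitions of [16] form a lattice of size C_16. So X = C_16 = 35357670.
A rooted plane tree on 9 nodes has 8 edges, and such trees are counted by C_8. So Y = C_8 = 1430.
X − Y = 35357670 − 1430 = 35356240.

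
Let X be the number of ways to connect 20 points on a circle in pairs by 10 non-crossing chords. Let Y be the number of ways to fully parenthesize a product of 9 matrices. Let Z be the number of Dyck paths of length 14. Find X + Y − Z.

17797

Pairing 20 circle points by 10 non-crossing chords gives C_10 matchings. So X = C_10 = 16796.
Bracketing 9 factors into binary products is counted by C_{9−1} = C_8. So Y = C_8 = 1430.
Dyck paths of semilength n (length 2n) are counted by C_n; here n = 7. So Z = C_7 = 429.
X + Y − Z = 16796 + 1430 − 429 = 17797.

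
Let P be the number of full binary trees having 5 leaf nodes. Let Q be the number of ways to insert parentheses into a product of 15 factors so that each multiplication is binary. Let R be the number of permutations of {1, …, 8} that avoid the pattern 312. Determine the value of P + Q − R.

Full binary trees with 5 leaves have 5−1 = 4 internal nodes, so there are C_4 of them. So P = C_4 = 14.
Parenthesizations of m factors correspond to full binary trees with m leaves, counted by C_{m−1}; m = 15 gives C_14. So Q = C_14 = 2674440.
Permutations of [n] avoiding any single length-3 pattern are counted by C_n; here n = 8. So R = C_8 = 1430.
P + Q − R = 14 + 2674440 − 1430 = 2673024.

2673024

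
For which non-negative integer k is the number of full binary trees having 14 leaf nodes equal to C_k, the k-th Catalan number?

13

A full binary tree with L leaves has L−1 internal nodes and is counted by C_{L−1}; L = 14 gives C_13.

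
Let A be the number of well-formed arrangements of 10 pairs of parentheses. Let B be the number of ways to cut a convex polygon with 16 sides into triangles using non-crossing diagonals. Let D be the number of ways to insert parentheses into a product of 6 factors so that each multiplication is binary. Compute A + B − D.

2691194

A balanced arrangement of 10 bracket pairs is a Dyck word of semilength 10, so the count is C_10. So A = C_10 = 16796.
Triangulations of a convex m-gon are counted by C_{m−2}; with m = 16 this is C_14. So B = C_14 = 2674440.
Bracketing 6 factors into binary products is counted by C_{6−1} = C_5. So D = C_5 = 42.
A + B − D = 16796 + 2674440 − 42 = 2691194.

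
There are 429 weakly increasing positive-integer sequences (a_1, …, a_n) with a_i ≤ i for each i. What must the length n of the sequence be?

Such sub-staircase sequences of length n are counted by C_n. Since C_7 = 429, the index is 7.

7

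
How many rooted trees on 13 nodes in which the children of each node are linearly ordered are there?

A rooted plane tree on 13 nodes has 12 edges, and such trees are counted by C_12.
C_12 = C_11 · 2(2·11+1)/(11+2) = 58786 · 46/13 = 208012.

208012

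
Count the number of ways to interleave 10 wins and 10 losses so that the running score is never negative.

16796

Ballot sequences with n votes each where one side never trails are Dyck words, counted by C_n; here n = 10.
C_10 = 16796.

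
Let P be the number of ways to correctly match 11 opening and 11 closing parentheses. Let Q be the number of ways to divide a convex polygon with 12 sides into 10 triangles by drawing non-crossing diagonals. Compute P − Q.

With 11 pairs the number of balanced bracket strings is the Catalan number C_11. So P = C_11 = 58786.
Triangulations of a convex m-gon are counted by C_{m−2}; with m = 12 this is C_10. So Q = C_10 = 16796.
P − Q = 58786 − 16796 = 41990.

41990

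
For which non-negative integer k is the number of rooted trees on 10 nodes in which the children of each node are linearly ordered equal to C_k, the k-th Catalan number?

9

A rooted plane tree on 10 nodes has 9 edges, and such trees are counted by C_9.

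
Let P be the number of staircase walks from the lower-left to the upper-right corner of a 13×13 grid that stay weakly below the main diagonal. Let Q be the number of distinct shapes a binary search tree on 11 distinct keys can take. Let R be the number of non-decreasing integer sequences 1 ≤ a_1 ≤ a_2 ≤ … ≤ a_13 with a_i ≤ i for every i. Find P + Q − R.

Monotone paths in an n×n grid that stay weakly below the diagonal are counted by C_n; here n = 13. So P = C_13 = 742900.
Rooted binary trees with 11 nodes (each child slot possibly empty) number C_11. So Q = C_11 = 58786.
Weakly increasing sequences with a_i ≤ i biject with Dyck paths of semilength 13, so there are C_13. So R = C_13 = 742900.
P + Q − R = 742900 + 58786 − 742900 = 58786.

58786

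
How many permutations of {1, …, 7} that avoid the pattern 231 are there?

For any fixed pattern of length 3, the pattern-avoiding permutations of [7] number C_7.
C_7 = 429.

429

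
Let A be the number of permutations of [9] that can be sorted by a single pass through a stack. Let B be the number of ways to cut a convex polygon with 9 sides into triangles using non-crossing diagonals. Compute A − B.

Stack-sortable permutations are exactly the 231-avoiding ones, counted by C_n; here n = 9. So A = C_9 = 4862.
Triangulations of a convex m-gon are counted by C_{m−2}; with m = 9 this is C_7. So B = C_7 = 429.
A − B = 4862 − 429 = 4433.

4433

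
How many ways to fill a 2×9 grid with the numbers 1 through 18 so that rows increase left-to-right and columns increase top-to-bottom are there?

By the hook-length formula (or a Dyck-path bijection), SYT of shape 2×9 number C_9.
C_9 = C(18,9)/10 = 48620/10 = 4862.

4862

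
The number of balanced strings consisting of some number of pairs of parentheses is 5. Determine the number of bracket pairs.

3

Balanced strings of n bracket-pairs are counted by C_n. The Catalan number equal to 5 is C_3.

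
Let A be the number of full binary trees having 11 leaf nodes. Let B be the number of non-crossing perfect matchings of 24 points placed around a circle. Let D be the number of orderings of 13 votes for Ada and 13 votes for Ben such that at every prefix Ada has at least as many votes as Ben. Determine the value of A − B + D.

A full binary tree with L leaves has L−1 internal nodes and is counted by C_{L−1}; L = 11 gives C_10. So A = C_10 = 16796.
Pairing 24 circle points by 12 non-crossing chords gives C_12 matchings. So B = C_12 = 208012.
Ballot sequences with n votes each where one side never trails are Dyck words, counted by C_n; here n = 13. So D = C_13 = 742900.
A − B + D = 16796 − 208012 + 742900 = 551684.

551684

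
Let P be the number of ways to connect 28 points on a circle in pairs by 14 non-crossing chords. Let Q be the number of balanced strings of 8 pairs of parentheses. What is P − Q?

Non-crossing perfect matchings of 2n points on a circle are counted by C_n; with 28 points, n = 14. So P = C_14 = 2674440.
Balanced strings of n pairs of brackets are counted by C_n; here n = 8. So Q = C_8 = 1430.
P − Q = 2674440 − 1430 = 2673010.

2673010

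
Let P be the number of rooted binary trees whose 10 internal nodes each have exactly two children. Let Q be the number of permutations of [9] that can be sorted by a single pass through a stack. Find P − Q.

11934

The number of full binary trees on 10 internal nodes is the Catalan number C_10. So P = C_10 = 16796.
By Knuth's characterisation, the stack-sortable permutations of length 9 are the 231-avoiders, numbering C_9. So Q = C_9 = 4862.
P − Q = 16796 − 4862 = 11934.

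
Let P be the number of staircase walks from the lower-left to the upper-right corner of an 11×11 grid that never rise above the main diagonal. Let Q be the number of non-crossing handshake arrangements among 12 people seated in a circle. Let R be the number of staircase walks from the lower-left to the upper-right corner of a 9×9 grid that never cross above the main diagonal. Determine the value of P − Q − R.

53792

Sub-diagonal monotone paths from (0,0) to (11,11) biject with Dyck paths of semilength 11, giving C_11. So P = C_11 = 58786.
With 12 = 2·6 people, non-crossing handshake pairings are non-crossing perfect matchings on a circle, counted by C_6. So Q = C_6 = 132.
Monotone paths in an n×n grid that stay weakly below the diagonal are counted by C_n; here n = 9. So R = C_9 = 4862.
P − Q − R = 58786 − 132 − 4862 = 53792.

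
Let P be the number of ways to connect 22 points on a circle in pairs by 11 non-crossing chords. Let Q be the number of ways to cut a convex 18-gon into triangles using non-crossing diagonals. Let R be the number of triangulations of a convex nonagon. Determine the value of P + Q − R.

Non-crossing perfect matchings of 2n points on a circle are counted by C_n; with 22 points, n = 11. So P = C_11 = 58786.
The number of triangulations of an 18-gon is the Catalan number C_16 (index = sides − 2). So Q = C_16 = 35357670.
The number of triangulations of a 9-gon is the Catalan number C_7 (index = sides − 2). So R = C_7 = 429.
P + Q − R = 58786 + 35357670 − 429 = 35416027.

35416027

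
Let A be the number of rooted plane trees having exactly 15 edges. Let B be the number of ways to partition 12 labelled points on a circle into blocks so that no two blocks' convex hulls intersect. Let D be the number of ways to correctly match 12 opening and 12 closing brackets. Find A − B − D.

Rooted ordered trees with n edges are counted by C_n; here n = 15. So A = C_15 = 9694845.
Non-crossing partitions of an n-element set are counted by C_n; here n = 12. So B = C_12 = 208012.
Balanced strings of n pairs of brackets are counted by C_n; here n = 12. So D = C_12 = 208012.
A − B − D = 9694845 − 208012 − 208012 = 9278821.

9278821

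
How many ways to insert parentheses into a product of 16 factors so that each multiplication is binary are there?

Parenthesizations of m factors correspond to full binary trees with m leaves, counted by C_{m−1}; m = 16 gives C_15.
C_15 = 9694845.

9694845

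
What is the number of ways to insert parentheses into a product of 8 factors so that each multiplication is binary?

429

Bracketing 8 factors into binary products is counted by C_{8−1} = C_7.
C_7 = C_6 · 2(2·6+1)/(6+2) = 132 · 26/8 = 429.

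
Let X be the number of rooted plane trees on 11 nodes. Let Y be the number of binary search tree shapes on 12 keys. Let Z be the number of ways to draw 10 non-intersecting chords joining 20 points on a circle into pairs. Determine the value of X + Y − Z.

208012

A rooted plane tree on 11 nodes has 10 edges, and such trees are counted by C_10. So X = C_10 = 16796.
Binary trees (left/right distinguished) on n nodes are counted by C_n; here n = 12. So Y = C_12 = 208012.
Non-crossing perfect matchings of 2n points on a circle are counted by C_n; with 20 points, n = 10. So Z = C_10 = 16796.
X + Y − Z = 16796 + 208012 − 16796 = 208012.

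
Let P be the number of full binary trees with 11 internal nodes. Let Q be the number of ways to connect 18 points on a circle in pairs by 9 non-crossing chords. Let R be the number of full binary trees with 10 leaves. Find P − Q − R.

Full binary trees with n internal nodes are counted by C_n; here n = 11. So P = C_11 = 58786.
Non-crossing perfect matchings of 2n points on a circle are counted by C_n; with 18 points, n = 9. So Q = C_9 = 4862.
Full binary trees with 10 leaves have 10−1 = 9 internal nodes, so there are C_9 of them. So R = C_9 = 4862.
P − Q − R = 58786 − 4862 − 4862 = 49062.

49062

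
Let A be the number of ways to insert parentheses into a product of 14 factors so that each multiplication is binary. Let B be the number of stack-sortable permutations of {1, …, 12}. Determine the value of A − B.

534888

Bracketing 14 factors into binary products is counted by C_{14−1} = C_13. So A = C_13 = 742900.
By Knuth's characterisation, the stack-sortable permutations of length 12 are the 231-avoiders, numbering C_12. So B = C_12 = 208012.
A − B = 742900 − 208012 = 534888.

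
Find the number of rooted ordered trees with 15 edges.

Rooted ordered trees with n edges are counted by C_n; here n = 15.
C_15 = C(30,15)/16 = 155117520/16 = 9694845.

9694845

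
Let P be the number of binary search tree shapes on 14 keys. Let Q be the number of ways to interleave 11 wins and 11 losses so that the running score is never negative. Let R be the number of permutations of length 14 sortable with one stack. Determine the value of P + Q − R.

Rooted binary trees with 14 nodes (each child slot possibly empty) number C_14. So P = C_14 = 2674440.
Ballot sequences with n votes each where one side never trails are Dyck words, counted by C_n; here n = 11. So Q = C_11 = 58786.
Stack-sortable permutations are exactly the 231-avoiding ones, counted by C_n; here n = 14. So R = C_14 = 2674440.
P + Q − R = 2674440 + 58786 − 2674440 = 58786.

58786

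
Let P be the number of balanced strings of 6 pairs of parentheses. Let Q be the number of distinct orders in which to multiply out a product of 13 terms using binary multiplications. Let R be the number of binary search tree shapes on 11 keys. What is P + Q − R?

A balanced arrangement of 6 bracket pairs is a Dyck word of semilength 6, so the count is C_6. So P = C_6 = 132.
Ways to associate a product of 13 factors correspond to binary trees on 13 leaves, so the count is C_12. So Q = C_12 = 208012.
Rooted binary trees with 11 nodes (each child slot possibly empty) number C_11. So R = C_11 = 58786.
P + Q − R = 132 + 208012 − 58786 = 149358.

149358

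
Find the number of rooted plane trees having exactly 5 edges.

42

Rooted ordered trees with n edges are counted by C_n; here n = 5.
C_5 = C(10,5)/6 = 252/6 = 42.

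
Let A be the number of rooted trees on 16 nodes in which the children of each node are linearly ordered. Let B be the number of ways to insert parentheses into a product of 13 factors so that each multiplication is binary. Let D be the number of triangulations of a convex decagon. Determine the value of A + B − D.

9901427

Rooted ordered (plane) trees on m nodes have m−1 edges and are counted by C_{m−1}; m = 16 gives C_15. So A = C_15 = 9694845.
Parenthesizations of m factors correspond to full binary trees with m leaves, counted by C_{m−1}; m = 13 gives C_12. So B = C_12 = 208012.
The number of triangulations of a 10-gon is the Catalan number C_8 (index = sides − 2). So D = C_8 = 1430.
A + B − D = 9694845 + 208012 − 1430 = 9901427.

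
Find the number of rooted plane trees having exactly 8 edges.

Rooted ordered trees with n edges are counted by C_n; here n = 8.
C_8 = C_7 · 2(2·7+1)/(7+2) = 429 · 30/9 = 1430.

1430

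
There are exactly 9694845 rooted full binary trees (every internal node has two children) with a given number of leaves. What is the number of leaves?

Full binary trees with L leaves are counted by C_{L−1}, and C_15 = 9694845.
So the index is 15, and the number of leaves is 15 + 1 = 16.

16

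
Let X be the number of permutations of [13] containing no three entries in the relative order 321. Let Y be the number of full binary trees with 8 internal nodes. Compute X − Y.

For any fixed pattern of length 3, the pattern-avoiding permutations of [13] number C_13. So X = C_13 = 742900.
Full binary trees with n internal nodes are counted by C_n; here n = 8. So Y = C_8 = 1430.
X − Y = 742900 − 1430 = 741470.

741470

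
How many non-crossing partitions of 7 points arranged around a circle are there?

429

Non-crossing partitions of an n-element set are counted by C_n; here n = 7.
C_7 = C(14,7)/8 = 3432/8 = 429.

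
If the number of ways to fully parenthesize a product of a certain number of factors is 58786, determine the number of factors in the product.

Parenthesizations of m factors are counted by C_{m−1}; 58786 = C_11.
So the index is 11, and the number of factors is 11 + 1 = 12.

12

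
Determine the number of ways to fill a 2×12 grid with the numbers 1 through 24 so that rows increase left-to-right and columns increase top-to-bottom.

By the hook-length formula (or a Dyck-path bijection), SYT of shape 2×12 number C_12.
C_12 = 208012.

208012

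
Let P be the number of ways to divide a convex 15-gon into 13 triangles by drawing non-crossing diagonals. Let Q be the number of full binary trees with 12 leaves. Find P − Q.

684114

The number of triangulations of a 15-gon is the Catalan number C_13 (index = sides − 2). So P = C_13 = 742900.
Full binary trees with 12 leaves have 12−1 = 11 internal nodes, so there are C_11 of them. So Q = C_11 = 58786.
P − Q = 742900 − 58786 = 684114.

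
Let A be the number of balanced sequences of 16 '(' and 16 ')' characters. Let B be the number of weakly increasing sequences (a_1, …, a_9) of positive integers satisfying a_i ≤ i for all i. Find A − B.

35352808

A balanced arrangement of 16 bracket pairs is a Dyck word of semilength 16, so the count is C_16. So A = C_16 = 35357670.
Weakly increasing sequences with a_i ≤ i biject with Dyck paths of semilength 9, so there are C_9. So B = C_9 = 4862.
A − B = 35357670 − 4862 = 35352808.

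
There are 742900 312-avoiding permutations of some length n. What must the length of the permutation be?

Permutations of [n] avoiding a fixed length-3 pattern are counted by C_n, and C_13 = 742900.

13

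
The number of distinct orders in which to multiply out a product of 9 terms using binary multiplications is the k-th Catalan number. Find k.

8

Parenthesizations of m factors correspond to full binary trees with m leaves, counted by C_{m−1}; m = 9 gives C_8.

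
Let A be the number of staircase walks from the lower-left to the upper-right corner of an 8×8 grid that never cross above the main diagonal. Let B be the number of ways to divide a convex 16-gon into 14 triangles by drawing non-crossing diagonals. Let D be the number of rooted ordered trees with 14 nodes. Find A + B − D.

Monotone paths in an n×n grid that stay weakly below the diagonal are counted by C_n; here n = 8. So A = C_8 = 1430.
A convex 16-gon is triangulated into 14 triangles, and the number of such triangulations is the Catalan number C_{16−2} = C_14. So B = C_14 = 2674440.
A rooted plane tree on 14 nodes has 13 edges, and such trees are counted by C_13. So D = C_13 = 742900.
A + B − D = 1430 + 2674440 − 742900 = 1932970.

1932970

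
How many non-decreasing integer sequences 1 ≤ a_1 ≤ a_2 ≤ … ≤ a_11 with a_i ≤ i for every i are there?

Weakly increasing sequences with a_i ≤ i biject with Dyck paths of semilength 11, so there are C_11.
C_11 = C_10 · 2(2·10+1)/(10+2) = 16796 · 42/12 = 58786.

58786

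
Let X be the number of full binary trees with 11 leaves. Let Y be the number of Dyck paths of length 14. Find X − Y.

Full binary trees with 11 leaves have 11−1 = 10 internal nodes, so there are C_10 of them. So X = C_10 = 16796.
A Dyck path with 7 up-steps and 7 down-steps has semilength 7, so there are C_7 of them. So Y = C_7 = 429.
X − Y = 16796 − 429 = 16367.

16367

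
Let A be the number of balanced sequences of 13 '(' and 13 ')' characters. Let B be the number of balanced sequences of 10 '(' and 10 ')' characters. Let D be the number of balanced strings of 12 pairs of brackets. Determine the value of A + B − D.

Balanced strings of n pairs of brackets are counted by C_n; here n = 13. So A = C_13 = 742900.
A balanced arrangement of 10 bracket pairs is a Dyck word of semilength 10, so the count is C_10. So B = C_10 = 16796.
A balanced arrangement of 12 bracket pairs is a Dyck word of semilength 12, so the count is C_12. So D = C_12 = 208012.
A + B − D = 742900 + 16796 − 208012 = 551684.

551684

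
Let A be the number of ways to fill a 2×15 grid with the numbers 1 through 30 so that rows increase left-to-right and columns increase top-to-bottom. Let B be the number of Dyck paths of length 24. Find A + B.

By the hook-length formula (or a Dyck-path bijection), SYT of shape 2×15 number C_15. So A = C_15 = 9694845.
Paths of 12 up- and 12 down-steps that never dip below the axis are Dyck paths; their count is C_12. So B = C_12 = 208012.
A + B = 9694845 + 208012 = 9902857.

9902857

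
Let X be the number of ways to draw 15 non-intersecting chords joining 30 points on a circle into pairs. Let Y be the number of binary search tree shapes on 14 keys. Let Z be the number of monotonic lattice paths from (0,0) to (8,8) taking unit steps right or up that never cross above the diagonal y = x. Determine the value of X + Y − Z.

12367855

Pairing 30 circle points by 15 non-crossing chords gives C_15 matchings. So X = C_15 = 9694845.
There are C_n binary search tree shapes on n keys; with n = 14 that is C_14. So Y = C_14 = 2674440.
Monotone paths in an n×n grid that stay weakly below the diagonal are counted by C_n; here n = 8. So Z = C_8 = 1430.
X + Y − Z = 9694845 + 2674440 − 1430 = 12367855.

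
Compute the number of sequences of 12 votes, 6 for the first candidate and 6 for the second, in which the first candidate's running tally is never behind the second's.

132

Ballot sequences with n votes each where one side never trails are Dyck words, counted by C_n; here n = 6.
C_6 = 132.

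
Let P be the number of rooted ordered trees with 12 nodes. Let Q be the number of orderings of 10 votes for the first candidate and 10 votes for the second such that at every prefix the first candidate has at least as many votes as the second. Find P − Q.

41990

A rooted plane tree on 12 nodes has 11 edges, and such trees are counted by C_11. So P = C_11 = 58786.
Ballot sequences with n votes each where one side never trails are Dyck words, counted by C_n; here n = 10. So Q = C_10 = 16796.
P − Q = 58786 − 16796 = 41990.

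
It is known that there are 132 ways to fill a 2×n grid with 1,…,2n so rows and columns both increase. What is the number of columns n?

Standard Young tableaux of shape 2×n are counted by C_n; 132 = C_6.

6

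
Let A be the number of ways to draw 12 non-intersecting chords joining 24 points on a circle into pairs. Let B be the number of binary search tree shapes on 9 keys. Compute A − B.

Non-crossing perfect matchings of 2n points on a circle are counted by C_n; with 24 points, n = 12. So A = C_12 = 208012.
There are C_n binary search tree shapes on n keys; with n = 9 that is C_9. So B = C_9 = 4862.
A − B = 208012 − 4862 = 203150.

203150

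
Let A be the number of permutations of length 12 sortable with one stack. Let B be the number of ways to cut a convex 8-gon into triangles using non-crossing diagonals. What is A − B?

By Knuth's characterisation, the stack-sortable permutations of length 12 are the 231-avoiders, numbering C_12. So A = C_12 = 208012.
A convex 8-gon is triangulated into 6 triangles, and the number of such triangulations is the Catalan number C_{8−2} = C_6. So B = C_6 = 132.
A − B = 208012 − 132 = 207880.

207880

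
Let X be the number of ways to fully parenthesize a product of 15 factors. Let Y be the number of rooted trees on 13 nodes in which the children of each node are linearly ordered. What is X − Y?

Ways to associate a product of 15 factors correspond to binary trees on 15 leaves, so the count is C_14. So X = C_14 = 2674440.
Rooted ordered (plane) trees on m nodes have m−1 edges and are counted by C_{m−1}; m = 13 gives C_12. So Y = C_12 = 208012.
X − Y = 2674440 − 208012 = 2466428.

2466428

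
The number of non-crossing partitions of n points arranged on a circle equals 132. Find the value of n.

Non-crossing partitions of [n] are counted by C_n; 132 = C_6.

6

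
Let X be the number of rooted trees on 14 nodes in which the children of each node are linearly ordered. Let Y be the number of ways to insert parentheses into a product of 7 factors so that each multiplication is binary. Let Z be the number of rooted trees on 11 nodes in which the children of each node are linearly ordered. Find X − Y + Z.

A rooted plane tree on 14 nodes has 13 edges, and such trees are counted by C_13. So X = C_13 = 742900.
Ways to associate a product of 7 factors correspond to binary trees on 7 leaves, so the count is C_6. So Y = C_6 = 132.
A rooted plane tree on 11 nodes has 10 edges, and such trees are counted by C_10. So Z = C_10 = 16796.
X − Y + Z = 742900 − 132 + 16796 = 759564.

759564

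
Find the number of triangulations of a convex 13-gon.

58786

Triangulations of a convex m-gon are counted by C_{m−2}; with m = 13 this is C_11.
C_11 = C(22,11)/12 = 705432/12 = 58786.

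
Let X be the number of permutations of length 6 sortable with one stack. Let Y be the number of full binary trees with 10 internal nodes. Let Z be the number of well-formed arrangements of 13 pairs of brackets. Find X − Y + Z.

Stack-sortable permutations are exactly the 231-avoiding ones, counted by C_n; here n = 6. So X = C_6 = 132.
Full binary trees with n internal nodes are counted by C_n; here n = 10. So Y = C_10 = 16796.
With 13 pairs the number of balanced bracket strings is the Catalan number C_13. So Z = C_13 = 742900.
X − Y + Z = 132 − 16796 + 742900 = 726236.

726236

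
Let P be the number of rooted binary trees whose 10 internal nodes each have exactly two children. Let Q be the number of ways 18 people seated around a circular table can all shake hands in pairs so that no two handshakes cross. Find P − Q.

11934

The number of full binary trees on 10 internal nodes is the Catalan number C_10. So P = C_10 = 16796.
Non-crossing handshake pairings of 2n people are counted by C_n; 18 people gives n = 9. So Q = C_9 = 4862.
P − Q = 16796 − 4862 = 11934.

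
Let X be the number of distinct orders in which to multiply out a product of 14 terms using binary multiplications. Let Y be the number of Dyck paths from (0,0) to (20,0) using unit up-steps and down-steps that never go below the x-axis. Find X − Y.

Ways to associate a product of 14 factors correspond to binary trees on 14 leaves, so the count is C_13. So X = C_13 = 742900.
A Dyck path with 10 up-steps and 10 down-steps has semilength 10, so there are C_10 of them. So Y = C_10 = 16796.
X − Y = 742900 − 16796 = 726104.

726104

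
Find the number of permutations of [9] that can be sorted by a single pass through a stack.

4862

Stack-sortable permutations are exactly the 231-avoiding ones, counted by C_n; here n = 9.
C_9 = 4862.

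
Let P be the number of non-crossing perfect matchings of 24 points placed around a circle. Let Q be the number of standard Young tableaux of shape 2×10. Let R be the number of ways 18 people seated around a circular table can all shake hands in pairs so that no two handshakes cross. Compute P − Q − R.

Non-crossing perfect matchings of 2n points on a circle are counted by C_n; with 24 points, n = 12. So P = C_12 = 208012.
Standard Young tableaux of shape 2×n are counted by C_n; here n = 10. So Q = C_10 = 16796.
With 18 = 2·9 people, non-crossing handshake pairings are non-crossing perfect matchings on a circle, counted by C_9. So R = C_9 = 4862.
P − Q − R = 208012 − 16796 − 4862 = 186354.

186354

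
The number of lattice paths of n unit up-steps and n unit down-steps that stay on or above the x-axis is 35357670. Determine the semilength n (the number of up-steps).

Dyck paths of semilength n are counted by C_n. The Catalan number equal to 35357670 is C_16.

16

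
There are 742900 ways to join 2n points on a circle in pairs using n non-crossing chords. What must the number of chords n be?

13

Non-crossing pairings of 2n points on a circle are counted by C_n. The Catalan number equal to 742900 is C_13.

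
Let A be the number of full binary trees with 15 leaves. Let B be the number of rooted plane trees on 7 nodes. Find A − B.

Full binary trees with 15 leaves have 15−1 = 14 internal nodes, so there are C_14 of them. So A = C_14 = 2674440.
A rooted plane tree on 7 nodes has 6 edges, and such trees are counted by C_6. So B = C_6 = 132.
A − B = 2674440 − 132 = 2674308.

2674308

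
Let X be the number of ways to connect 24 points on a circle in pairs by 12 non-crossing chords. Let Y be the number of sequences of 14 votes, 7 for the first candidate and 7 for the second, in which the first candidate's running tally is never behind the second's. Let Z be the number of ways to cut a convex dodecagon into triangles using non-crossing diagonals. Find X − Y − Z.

Non-crossing perfect matchings of 2n points on a circle are counted by C_n; with 24 points, n = 12. So X = C_12 = 208012.
Reading a vote for the leader as '(' and for the other as ')' turns such a sequence into a balanced string of 7 pairs, so the count is C_7. So Y = C_7 = 429.
The number of triangulations of a 12-gon is the Catalan number C_10 (index = sides − 2). So Z = C_10 = 16796.
X − Y − Z = 208012 − 429 − 16796 = 190787.

190787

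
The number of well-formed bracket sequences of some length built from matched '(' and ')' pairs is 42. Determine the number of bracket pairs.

5

Balanced strings of n bracket-pairs are counted by C_n. The Catalan number equal to 42 is C_5.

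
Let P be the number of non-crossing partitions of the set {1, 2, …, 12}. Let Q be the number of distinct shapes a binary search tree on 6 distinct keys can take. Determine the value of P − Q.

The non-crossing partitions of [12] form a lattice of size C_12. So P = C_12 = 208012.
There are C_n binary search tree shapes on n keys; with n = 6 that is C_6. So Q = C_6 = 132.
P − Q = 208012 − 132 = 207880.

207880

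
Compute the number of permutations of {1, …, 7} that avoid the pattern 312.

429

Permutations of [n] avoiding any single length-3 pattern are counted by C_n; here n = 7.
C_7 = C_6 · 2(2·6+1)/(6+2) = 132 · 26/8 = 429.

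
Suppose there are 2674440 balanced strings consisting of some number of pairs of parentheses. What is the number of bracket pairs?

14

Balanced strings of n bracket-pairs are counted by C_n. Since C_14 = 2674440, the index is 14.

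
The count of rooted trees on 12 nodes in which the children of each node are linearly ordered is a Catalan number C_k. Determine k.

A rooted plane tree on 12 nodes has 11 edges, and such trees are counted by C_11.

11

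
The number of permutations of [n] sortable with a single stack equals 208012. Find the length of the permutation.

Stack-sortable permutations of [n] are counted by C_n, and C_12 = 208012.

12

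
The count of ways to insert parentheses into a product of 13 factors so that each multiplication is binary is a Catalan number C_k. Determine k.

Ways to associate a product of 13 factors correspond to binary trees on 13 leaves, so the count is C_12.

12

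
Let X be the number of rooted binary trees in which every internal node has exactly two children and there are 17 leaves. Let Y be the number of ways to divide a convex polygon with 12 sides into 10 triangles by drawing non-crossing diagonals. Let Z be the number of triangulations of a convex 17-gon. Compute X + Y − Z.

A full binary tree with L leaves has L−1 internal nodes and is counted by C_{L−1}; L = 17 gives C_16. So X = C_16 = 35357670.
A convex 12-gon is triangulated into 10 triangles, and the number of such triangulations is the Catalan number C_{12−2} = C_10. So Y = C_10 = 16796.
The number of triangulations of a 17-gon is the Catalan number C_15 (index = sides − 2). So Z = C_15 = 9694845.
X + Y − Z = 35357670 + 16796 − 9694845 = 25679621.

25679621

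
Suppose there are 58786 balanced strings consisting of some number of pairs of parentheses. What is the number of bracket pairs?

Balanced strings of n bracket-pairs are counted by C_n, and C_11 = 58786.

11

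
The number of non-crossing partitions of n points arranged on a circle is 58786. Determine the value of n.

11

Non-crossing partitions of [n] are counted by C_n. Since C_11 = 58786, the index is 11.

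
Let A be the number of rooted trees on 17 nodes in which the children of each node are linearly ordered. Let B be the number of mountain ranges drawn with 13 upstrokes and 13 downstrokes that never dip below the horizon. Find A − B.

34614770

A rooted plane tree on 17 nodes has 16 edges, and such trees are counted by C_16. So A = C_16 = 35357670.
Dyck paths of semilength n (length 2n) are counted by C_n; here n = 13. So B = C_13 = 742900.
A − B = 35357670 − 742900 = 34614770.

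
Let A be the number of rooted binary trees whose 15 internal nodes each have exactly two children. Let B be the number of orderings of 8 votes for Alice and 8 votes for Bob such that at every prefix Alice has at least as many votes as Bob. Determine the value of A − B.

Full binary trees with n internal nodes are counted by C_n; here n = 15. So A = C_15 = 9694845.
Reading a vote for the leader as '(' and for the other as ')' turns such a sequence into a balanced string of 8 pairs, so the count is C_8. So B = C_8 = 1430.
A − B = 9694845 − 1430 = 9693415.

9693415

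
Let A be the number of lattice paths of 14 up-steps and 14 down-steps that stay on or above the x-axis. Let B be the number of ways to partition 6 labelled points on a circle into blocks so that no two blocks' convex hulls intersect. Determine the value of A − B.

2674308

Paths of 14 up- and 14 down-steps that never dip below the axis are Dyck paths; their count is C_14. So A = C_14 = 2674440.
Non-crossing partitions of an n-element set are counted by C_n; here n = 6. So B = C_6 = 132.
A − B = 2674440 − 132 = 2674308.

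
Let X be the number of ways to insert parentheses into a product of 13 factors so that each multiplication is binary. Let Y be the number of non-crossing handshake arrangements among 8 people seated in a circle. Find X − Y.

207998

Parenthesizations of m factors correspond to full binary trees with m leaves, counted by C_{m−1}; m = 13 gives C_12. So X = C_12 = 208012.
With 8 = 2·4 people, non-crossing handshake pairings are non-crossing perfect matchings on a circle, counted by C_4. So Y = C_4 = 14.
X − Y = 208012 − 14 = 207998.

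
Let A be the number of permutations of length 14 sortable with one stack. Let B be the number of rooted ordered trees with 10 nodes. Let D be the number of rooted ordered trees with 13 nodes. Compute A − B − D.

2461566

Stack-sortable permutations are exactly the 231-avoiding ones, counted by C_n; here n = 14. So A = C_14 = 2674440.
Rooted ordered (plane) trees on m nodes have m−1 edges and are counted by C_{m−1}; m = 10 gives C_9. So B = C_9 = 4862.
A rooted plane tree on 13 nodes has 12 edges, and such trees are counted by C_12. So D = C_12 = 208012.
A − B − D = 2674440 − 4862 − 208012 = 2461566.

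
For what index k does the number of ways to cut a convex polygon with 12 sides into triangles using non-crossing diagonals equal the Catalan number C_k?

A convex 12-gon is triangulated into 10 triangles, and the number of such triangulations is the Catalan number C_{12−2} = C_10.

10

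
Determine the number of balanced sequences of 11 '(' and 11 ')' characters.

58786

With 11 pairs the number of balanced bracket strings is the Catalan number C_11.
C_11 = C_10 · 2(2·10+1)/(10+2) = 16796 · 42/12 = 58786.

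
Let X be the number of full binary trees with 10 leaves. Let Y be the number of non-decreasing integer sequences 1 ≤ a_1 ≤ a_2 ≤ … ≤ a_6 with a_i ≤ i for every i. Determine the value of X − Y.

4730

Full binary trees with 10 leaves have 10−1 = 9 internal nodes, so there are C_9 of them. So X = C_9 = 4862.
Such sub-staircase sequences of length n are counted by C_n; here n = 6. So Y = C_6 = 132.
X − Y = 4862 − 132 = 4730.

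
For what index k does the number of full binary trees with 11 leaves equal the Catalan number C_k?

Full binary trees with 11 leaves have 11−1 = 10 internal nodes, so there are C_10 of them.

10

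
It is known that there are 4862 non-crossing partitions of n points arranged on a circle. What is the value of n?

Non-crossing partitions of [n] are counted by C_n, and C_9 = 4862.

9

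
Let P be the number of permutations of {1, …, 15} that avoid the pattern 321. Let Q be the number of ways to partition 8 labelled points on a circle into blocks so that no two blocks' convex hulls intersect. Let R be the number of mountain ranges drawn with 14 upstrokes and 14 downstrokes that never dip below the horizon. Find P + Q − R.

7021835

Permutations of [n] avoiding any single length-3 pattern are counted by C_n; here n = 15. So P = C_15 = 9694845.
The non-crossing partitions of [8] form a lattice of size C_8. So Q = C_8 = 1430.
Dyck paths of semilength n (length 2n) are counted by C_n; here n = 14. So R = C_14 = 2674440.
P + Q − R = 9694845 + 1430 − 2674440 = 7021835.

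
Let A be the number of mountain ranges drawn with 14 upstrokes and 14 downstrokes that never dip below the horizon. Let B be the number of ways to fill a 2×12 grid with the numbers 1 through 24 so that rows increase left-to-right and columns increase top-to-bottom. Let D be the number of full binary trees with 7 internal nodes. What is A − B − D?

A Dyck path with 14 up-steps and 14 down-steps has semilength 14, so there are C_14 of them. So A = C_14 = 2674440.
By the hook-length formula (or a Dyck-path bijection), SYT of shape 2×12 number C_12. So B = C_12 = 208012.
The number of full binary trees on 7 internal nodes is the Catalan number C_7. So D = C_7 = 429.
A − B − D = 2674440 − 208012 − 429 = 2465999.

2465999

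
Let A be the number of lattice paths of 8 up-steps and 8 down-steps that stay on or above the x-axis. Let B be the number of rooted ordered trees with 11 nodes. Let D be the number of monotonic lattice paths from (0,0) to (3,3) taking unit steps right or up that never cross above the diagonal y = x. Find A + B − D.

18221

Paths of 8 up- and 8 down-steps that never dip below the axis are Dyck paths; their count is C_8. So A = C_8 = 1430.
Rooted ordered (plane) trees on m nodes have m−1 edges and are counted by C_{m−1}; m = 11 gives C_10. So B = C_10 = 16796.
Sub-diagonal monotone paths from (0,0) to (3,3) biject with Dyck paths of semilength 3, giving C_3. So D = C_3 = 5.
A + B − D = 1430 + 16796 − 5 = 18221.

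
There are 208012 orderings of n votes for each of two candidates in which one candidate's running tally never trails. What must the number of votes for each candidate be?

Such ballot sequences with n votes each are counted by C_n, and C_12 = 208012.

12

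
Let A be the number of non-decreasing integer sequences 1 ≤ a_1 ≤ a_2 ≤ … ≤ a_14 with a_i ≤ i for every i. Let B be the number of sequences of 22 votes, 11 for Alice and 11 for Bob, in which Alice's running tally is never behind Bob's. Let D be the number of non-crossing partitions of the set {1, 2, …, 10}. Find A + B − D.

Such sub-staircase sequences of length n are counted by C_n; here n = 14. So A = C_14 = 2674440.
Ballot sequences with n votes each where one side never trails are Dyck words, counted by C_n; here n = 11. So B = C_11 = 58786.
Non-crossing partitions of an n-element set are counted by C_n; here n = 10. So D = C_10 = 16796.
A + B − D = 2674440 + 58786 − 16796 = 2716430.

2716430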